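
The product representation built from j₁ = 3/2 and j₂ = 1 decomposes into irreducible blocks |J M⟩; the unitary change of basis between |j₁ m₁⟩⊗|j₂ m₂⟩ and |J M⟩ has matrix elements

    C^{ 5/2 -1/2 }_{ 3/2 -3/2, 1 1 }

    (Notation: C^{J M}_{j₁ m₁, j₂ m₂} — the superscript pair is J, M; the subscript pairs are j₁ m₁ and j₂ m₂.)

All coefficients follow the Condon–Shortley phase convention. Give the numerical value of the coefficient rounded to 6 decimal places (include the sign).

+0.316228

√[6·0!3!2!/6! · 0!3!2!0!2!3!] = √(72/5)
  +(−1)^0/∏(0,0,3,2,0,0)! = 1/12  (running 1/12)
⟨..|..⟩ = √(72/5)·(1/12) = +0.316228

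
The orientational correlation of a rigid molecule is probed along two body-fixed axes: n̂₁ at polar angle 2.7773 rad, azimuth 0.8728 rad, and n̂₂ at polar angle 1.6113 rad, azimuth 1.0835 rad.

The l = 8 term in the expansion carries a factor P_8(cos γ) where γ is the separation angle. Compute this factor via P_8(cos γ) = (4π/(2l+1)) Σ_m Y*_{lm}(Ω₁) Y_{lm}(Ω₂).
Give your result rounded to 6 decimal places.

Expand P_8 via completeness: Σ_{m} conj(Y_{8,m}) at Ω₁ times Y_{8,m} at Ω₂ —
  term(m=-8) = -0.00001 - 0.00007j   from Y*(Ω₁)=0.00010 + 0.00009j, Y(Ω₂)=-0.37229 - 0.35157j
  term(m=-7) = 0.00001 - 0.00012j   from Y*(Ω₁)=-0.00138 + 0.00024j, Y(Ω₂)=-0.02210 + 0.08001j
  term(m=-6) = -0.00103 + 0.00324j   from Y*(Ω₁)=0.00466 - 0.00806j, Y(Ω₂)=-0.35672 + 0.07895j
  term(m=-5) = -0.00212 + 0.00373j   from Y*(Ω₁)=0.01503 + 0.04139j, Y(Ω₂)=0.06324 + 0.07430j
  term(m=-4) = 0.03261 - 0.03659j   from Y*(Ω₁)=-0.14261 - 0.05199j, Y(Ω₂)=-0.11928 + 0.30003j
  term(m=-3) = 0.03116 - 0.02282j   from Y*(Ω₁)=0.32062 - 0.18494j, Y(Ω₂)=0.10373 - 0.01134j
  term(m=-2) = -0.15910 + 0.07132j   from Y*(Ω₁)=-0.09951 + 0.56346j, Y(Ω₂)=0.17110 + 0.25215j
  term(m=-1) = -0.03754 + 0.00803j   from Y*(Ω₁)=-0.23008 - 0.27427j, Y(Ω₂)=0.05021 - 0.09474j
  term(m=+0) = -0.10267 + 0.00000j   from Y*(Ω₁)=-0.34289 + 0.00000j, Y(Ω₂)=0.29943 + 0.00000j
  term(m=+1) = -0.03754 - 0.00803j   from Y*(Ω₁)=0.23008 - 0.27427j, Y(Ω₂)=-0.05021 - 0.09474j
  term(m=+2) = -0.15910 - 0.07132j   from Y*(Ω₁)=-0.09951 - 0.56346j, Y(Ω₂)=0.17110 - 0.25215j
  term(m=+3) = 0.03116 + 0.02282j   from Y*(Ω₁)=-0.32062 - 0.18494j, Y(Ω₂)=-0.10373 - 0.01134j
  term(m=+4) = 0.03261 + 0.03659j   from Y*(Ω₁)=-0.14261 + 0.05199j, Y(Ω₂)=-0.11928 - 0.30003j
  term(m=+5) = -0.00212 - 0.00373j   from Y*(Ω₁)=-0.01503 + 0.04139j, Y(Ω₂)=-0.06324 + 0.07430j
  term(m=+6) = -0.00103 - 0.00324j   from Y*(Ω₁)=0.00466 + 0.00806j, Y(Ω₂)=-0.35672 - 0.07895j
  term(m=+7) = 0.00001 + 0.00012j   from Y*(Ω₁)=0.00138 + 0.00024j, Y(Ω₂)=0.02210 + 0.08001j
  term(m=+8) = -0.00001 + 0.00007j   from Y*(Ω₁)=0.00010 - 0.00009j, Y(Ω₂)=-0.37229 + 0.35157j
Total Σ_m = -0.37471 - 0.00000j. Multiply by 0.739198: -0.27698 - 0.00000j. P_8(cos γ) = -0.276982

-0.276982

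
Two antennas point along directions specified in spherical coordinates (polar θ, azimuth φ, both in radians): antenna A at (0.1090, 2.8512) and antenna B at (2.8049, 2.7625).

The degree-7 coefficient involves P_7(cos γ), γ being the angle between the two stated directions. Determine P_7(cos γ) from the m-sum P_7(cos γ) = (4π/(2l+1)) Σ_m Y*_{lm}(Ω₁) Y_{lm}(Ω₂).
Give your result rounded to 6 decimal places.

0.359275

Term-by-term m-sum for l=7 (normalisation 4π/15 = 0.837758):
  term(m=-7) = +0.000000+0.000000i   from Y*(Ω₁)=+0.000000+0.000000i, Y(Ω₂)=+0.000190-0.000101i
  term(m=-6) = -0.000000-0.000000i   from Y*(Ω₁)=-0.000001-0.000003i, Y(Ω₂)=+0.001486-0.001750i
  term(m=-5) = +0.000001+0.000000i   from Y*(Ω₁)=-0.000008+0.000066i, Y(Ω₂)=+0.004874-0.014481i
  term(m=-4) = -0.000067-0.000025i   from Y*(Ω₁)=+0.000400-0.000923i, Y(Ω₂)=-0.003852-0.070698i
  term(m=-3) = +0.002448+0.000667i   from Y*(Ω₁)=-0.007100+0.008436i, Y(Ω₂)=-0.096674-0.208851i
  term(m=-2) = -0.040903-0.007333i   from Y*(Ω₁)=+0.070686-0.046391i, Y(Ω₂)=-0.356866-0.337953i
  term(m=-1) = +0.221681+0.019715i   from Y*(Ω₁)=-0.392783+0.117379i, Y(Ω₂)=-0.504345-0.200911i
  term(m=+0) = +0.062534+0.000000i   from Y*(Ω₁)=+0.918154-0.000000i, Y(Ω₂)=+0.068108+0.000000i
  term(m=+1) = +0.221681-0.019715i   from Y*(Ω₁)=+0.392783+0.117379i, Y(Ω₂)=+0.504345-0.200911i
  term(m=+2) = -0.040903+0.007333i   from Y*(Ω₁)=+0.070686+0.046391i, Y(Ω₂)=-0.356866+0.337953i
  term(m=+3) = +0.002448-0.000667i   from Y*(Ω₁)=+0.007100+0.008436i, Y(Ω₂)=+0.096674-0.208851i
  term(m=+4) = -0.000067+0.000025i   from Y*(Ω₁)=+0.000400+0.000923i, Y(Ω₂)=-0.003852+0.070698i
  term(m=+5) = +0.000001-0.000000i   from Y*(Ω₁)=+0.000008+0.000066i, Y(Ω₂)=-0.004874-0.014481i
  term(m=+6) = -0.000000+0.000000i   from Y*(Ω₁)=-0.000001+0.000003i, Y(Ω₂)=+0.001486+0.001750i
  term(m=+7) = +0.000000-0.000000i   from Y*(Ω₁)=-0.000000+0.000000i, Y(Ω₂)=-0.000190-0.000101i
Accumulated sum +0.428854+0.000000i; after 4π/(2l+1) scaling, +0.359275+0.000000i ⇒ P_7 = 0.359275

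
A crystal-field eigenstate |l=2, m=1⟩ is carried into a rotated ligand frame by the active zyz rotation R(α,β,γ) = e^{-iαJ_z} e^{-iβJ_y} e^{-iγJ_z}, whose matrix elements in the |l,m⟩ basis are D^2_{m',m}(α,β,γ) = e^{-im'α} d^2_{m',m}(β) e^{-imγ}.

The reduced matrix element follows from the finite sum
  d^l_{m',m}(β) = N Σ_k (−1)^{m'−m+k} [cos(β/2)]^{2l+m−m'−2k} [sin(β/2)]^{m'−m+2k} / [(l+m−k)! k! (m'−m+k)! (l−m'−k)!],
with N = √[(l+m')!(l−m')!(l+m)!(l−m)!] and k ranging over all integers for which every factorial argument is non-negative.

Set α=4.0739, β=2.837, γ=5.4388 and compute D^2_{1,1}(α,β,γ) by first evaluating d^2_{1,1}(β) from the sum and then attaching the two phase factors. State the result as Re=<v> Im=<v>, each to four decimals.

Re=0.0667 Im=-0.0059

Split into d^2_{1,1}(β=2.8370) × two z-phases.
c=cos(2.837000/2)=0.151708, s=sin(2.837000/2)=0.988425; N=√[6·1·6·1]=6.000000
k∈{0,1} keeps every argument non-negative
  k=0: (−1)^0·6.0000/(6)·0.1517^4·0.9884^0 = +0.000530
  k=1: (−1)^1·6.0000/(2)·0.1517^2·0.9884^2 = -0.067457
d^2_{1,1}(2.8370) = +0.000530 -0.067457 = -0.066927
Attach z-rotation phases: D = e^{-i(1)(4.0739)}·(-0.066927)·e^{-i(1)(5.4388)} = +0.066669-0.005877i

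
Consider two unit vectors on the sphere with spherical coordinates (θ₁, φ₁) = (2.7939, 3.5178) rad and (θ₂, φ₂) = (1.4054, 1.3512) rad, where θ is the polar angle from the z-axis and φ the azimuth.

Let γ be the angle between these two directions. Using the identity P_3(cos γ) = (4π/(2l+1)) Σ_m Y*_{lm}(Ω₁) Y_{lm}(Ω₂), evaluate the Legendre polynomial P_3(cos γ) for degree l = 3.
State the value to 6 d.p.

Summing Y*_{l m}(θ₁,φ₁)·Y_{l m}(θ₂,φ₂) over m ∈ [−3, 3]; prefactor 4π/(2·3+1) = 1.795196:
  term(m=-3) = (0.006453, 0.001420)   from Y*(Ω₁)=(-0.007062, -0.014917), Y(Ω₂)=(-0.245093, 0.316590)
  term(m=-2) = (0.006760, 0.016964)   from Y*(Ω₁)=(-0.081435, -0.076233), Y(Ω₂)=(-0.148166, -0.069607)
  term(m=-1) = (0.058229, -0.085884)   from Y*(Ω₁)=(-0.350213, -0.138342), Y(Ω₂)=(-0.060028, 0.268947)
  term(m=+0) = (0.087651, 0.000000)   from Y*(Ω₁)=(-0.498032, -0.000000), Y(Ω₂)=(-0.175995, 0.000000)
  term(m=+1) = (0.058229, 0.085884)   from Y*(Ω₁)=(0.350213, -0.138342), Y(Ω₂)=(0.060028, 0.268947)
  term(m=+2) = (0.006760, -0.016964)   from Y*(Ω₁)=(-0.081435, 0.076233), Y(Ω₂)=(-0.148166, 0.069607)
  term(m=+3) = (0.006453, -0.001420)   from Y*(Ω₁)=(0.007062, -0.014917), Y(Ω₂)=(0.245093, 0.316590)
Σ over m = (0.230536, -0.000000); ×(4π/7) → (0.413857, -0.000000). Real part: 0.413857

0.413857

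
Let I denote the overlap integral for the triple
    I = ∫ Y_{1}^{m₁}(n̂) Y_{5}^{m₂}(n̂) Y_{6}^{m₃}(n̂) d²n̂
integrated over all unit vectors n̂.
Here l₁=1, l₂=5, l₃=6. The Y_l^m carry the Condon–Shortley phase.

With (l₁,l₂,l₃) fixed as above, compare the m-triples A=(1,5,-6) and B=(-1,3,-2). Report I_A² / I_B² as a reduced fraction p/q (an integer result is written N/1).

11/1

Same 1,5,6: normalisation and zero-m 3j drop out of the ratio.
A: Δ: 0! 2! 10! / 13! → 1/858; sum: t=0:+1/7257600 = 1/7257600; 3j²(1 5 6; 1 5 -6) = Δ·Π!·Σ² = 1/13  (sign +1)
B: Δ: 0! 2! 10! / 13! → 1/858; sum: t=0:+1/161280 = 1/161280; 3j²(1 5 6; -1 3 -2) = Δ·Π!·Σ² = 1/143  (sign +1)
I_A²/I_B² = (1/13)/(1/143) = 11/1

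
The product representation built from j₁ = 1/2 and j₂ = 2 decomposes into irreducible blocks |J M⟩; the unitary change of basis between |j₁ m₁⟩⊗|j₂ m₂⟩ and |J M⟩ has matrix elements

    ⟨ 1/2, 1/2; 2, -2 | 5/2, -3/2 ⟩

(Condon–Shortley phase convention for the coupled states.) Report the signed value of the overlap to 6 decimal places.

triangle: 0!*1!*4!/6! = 24/720
(j±m)!: 1!*0!*0!*4!*1!*4! = 576
prefactor² = (2J+1)*Δ*N² = 576/5
  k=0: +1/(0!*0!*0!*0!*1!*4!) = 1/24
Σ = 1/24  ⇒  CG² = 576/5*(1/24)² = 1/5
CG = +√(1/5) = +0.447214

+0.447214  (= +√(1/5))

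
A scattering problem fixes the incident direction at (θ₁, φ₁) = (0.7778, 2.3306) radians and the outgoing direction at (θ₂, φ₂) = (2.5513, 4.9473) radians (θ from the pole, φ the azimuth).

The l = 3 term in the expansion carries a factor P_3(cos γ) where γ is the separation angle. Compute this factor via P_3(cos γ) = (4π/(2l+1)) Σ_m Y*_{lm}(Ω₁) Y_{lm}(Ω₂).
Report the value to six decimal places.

-0.615352

Term-by-term m-sum for l=3 (normalisation 4π/7 = 1.795196):
  m=-3: Y*=0.10946 + 0.09382j  Y=-0.04661 - 0.05481j  product 0.00004 - 0.01037j
  m=-2: Y*=-0.01834 - 0.35806j  Y=0.23454 - 0.11909j  product -0.04694 - 0.08179j
  m=-1: Y*=-0.24024 + 0.25286j  Y=0.10262 + 0.42878j  product -0.13307 - 0.07706j
  m=+0: Y*=-0.12284 + 0.00000j  Y=-0.13981 + 0.00000j  product 0.01717 + 0.00000j
  m=+1: Y*=0.24024 + 0.25286j  Y=-0.10262 + 0.42878j  product -0.13307 + 0.07706j
  m=+2: Y*=-0.01834 + 0.35806j  Y=0.23454 + 0.11909j  product -0.04694 + 0.08179j
  m=+3: Y*=-0.10946 + 0.09382j  Y=0.04661 - 0.05481j  product 0.00004 + 0.01037j
Σ over m = -0.34278 + 0.00000j; ×(4π/7) → -0.61535 + 0.00000j. Real part: -0.615352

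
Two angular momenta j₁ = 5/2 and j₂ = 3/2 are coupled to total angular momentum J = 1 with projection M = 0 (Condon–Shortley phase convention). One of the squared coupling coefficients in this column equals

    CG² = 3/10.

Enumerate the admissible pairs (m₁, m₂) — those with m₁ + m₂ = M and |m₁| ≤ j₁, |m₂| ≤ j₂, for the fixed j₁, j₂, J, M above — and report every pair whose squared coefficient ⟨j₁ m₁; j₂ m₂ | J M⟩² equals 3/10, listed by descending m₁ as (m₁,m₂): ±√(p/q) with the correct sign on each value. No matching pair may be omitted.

(1/2,-1/2): −√(3/10); (-1/2,1/2): +√(3/10)

Admissible pairs with m₁+m₂ = M = 0: (-3/2,3/2), (-1/2,1/2), (1/2,-1/2), (3/2,-3/2)
  (m₁,m₂)=(3/2,-3/2): CG² = 1/5, CG = +√(1/5)
  (m₁,m₂)=(1/2,-1/2): CG² = 3/10, CG = −√(3/10)   ← matches the target
  (m₁,m₂)=(-1/2,1/2): CG² = 3/10, CG = +√(3/10)   ← matches the target
  (m₁,m₂)=(-3/2,3/2): CG² = 1/5, CG = −√(1/5)
Pairs with CG² = 3/10: (1/2,-1/2): −√(3/10); (-1/2,1/2): +√(3/10)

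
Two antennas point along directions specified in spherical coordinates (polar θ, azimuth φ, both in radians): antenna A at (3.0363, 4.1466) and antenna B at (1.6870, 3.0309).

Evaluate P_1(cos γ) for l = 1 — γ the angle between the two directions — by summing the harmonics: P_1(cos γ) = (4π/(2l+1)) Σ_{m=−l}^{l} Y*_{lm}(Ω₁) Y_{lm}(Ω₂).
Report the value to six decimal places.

Addition theorem: P_1(cos γ) = (4π/3) Σ_m Y*_{lm}(Ω₁) Y_{lm}(Ω₂), m = −1…1:
  m=-1: Y*=-0.01947 - 0.03065j  Y=-0.34106 - 0.03791j  product 0.00548 + 0.01119j
  m=+0: Y*=-0.48590 + 0.00000j  Y=-0.05665 + 0.00000j  product 0.02753 + 0.00000j
  m=+1: Y*=0.01947 - 0.03065j  Y=0.34106 - 0.03791j  product 0.00548 - 0.01119j
Total Σ_m = 0.03848 + 0.00000j. Multiply by 4.188790: 0.16118 + 0.00000j. P_1(cos γ) = 0.161184

0.161184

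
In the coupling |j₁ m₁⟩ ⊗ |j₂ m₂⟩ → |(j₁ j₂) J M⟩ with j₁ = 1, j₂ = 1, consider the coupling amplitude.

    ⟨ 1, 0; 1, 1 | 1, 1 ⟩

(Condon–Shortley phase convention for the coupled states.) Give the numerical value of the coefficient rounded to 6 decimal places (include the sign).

j₁+j₂−J=1  J+j₁−j₂=1  J−j₁+j₂=1  j₁+j₂+J+1=4
(j₁±m₁, j₂±m₂, J±M) = (1,1,2,0,2,0)
P² = 1/2
sum k=1..1:
  [1] −1/1 = -1
S = -1
C² = P²·S² = 1/2 ; C = -0.707107

-0.707107  (= −√(1/2))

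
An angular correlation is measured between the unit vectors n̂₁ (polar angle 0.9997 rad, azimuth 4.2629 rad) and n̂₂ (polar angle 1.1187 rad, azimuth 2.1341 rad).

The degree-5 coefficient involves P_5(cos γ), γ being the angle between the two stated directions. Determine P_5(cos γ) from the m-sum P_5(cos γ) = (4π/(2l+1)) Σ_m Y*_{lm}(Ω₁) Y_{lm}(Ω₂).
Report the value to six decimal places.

-0.270520

Term-by-term m-sum for l=5 (normalisation 4π/11 = 1.142397):
  term(m=-5) = (-0.018415, -0.050204)   from Y*(Ω₁)=(-0.152522, 0.122496), Y(Ω₂)=(-0.087304, 0.259039)
  term(m=-4) = (-0.102464, 0.131692)   from Y*(Ω₁)=(-0.089514, -0.387258), Y(Ω₂)=(-0.264758, -0.325788)
  term(m=-3) = (0.060340, 0.006250)   from Y*(Ω₁)=(0.327477, 0.074032), Y(Ω₂)=(0.179402, -0.021471)
  term(m=-2) = (-0.009001, -0.018409)   from Y*(Ω₁)=(0.049803, -0.062629), Y(Ω₂)=(0.110049, -0.231241)
  term(m=-1) = (-0.048382, 0.077514)   from Y*(Ω₁)=(0.151947, 0.314964), Y(Ω₂)=(0.139526, 0.220922)
  term(m=+0) = (-0.000953, -0.000000)   from Y*(Ω₁)=(-0.004741, -0.000000), Y(Ω₂)=(0.201073, 0.000000)
  term(m=+1) = (-0.048382, -0.077514)   from Y*(Ω₁)=(-0.151947, 0.314964), Y(Ω₂)=(-0.139526, 0.220922)
  term(m=+2) = (-0.009001, 0.018409)   from Y*(Ω₁)=(0.049803, 0.062629), Y(Ω₂)=(0.110049, 0.231241)
  term(m=+3) = (0.060340, -0.006250)   from Y*(Ω₁)=(-0.327477, 0.074032), Y(Ω₂)=(-0.179402, -0.021471)
  term(m=+4) = (-0.102464, -0.131692)   from Y*(Ω₁)=(-0.089514, 0.387258), Y(Ω₂)=(-0.264758, 0.325788)
  term(m=+5) = (-0.018415, 0.050204)   from Y*(Ω₁)=(0.152522, 0.122496), Y(Ω₂)=(0.087304, 0.259039)
Total Σ_m = (-0.236801, -0.000000). Multiply by 1.142397: (-0.270520, -0.000000). P_5(cos γ) = -0.270520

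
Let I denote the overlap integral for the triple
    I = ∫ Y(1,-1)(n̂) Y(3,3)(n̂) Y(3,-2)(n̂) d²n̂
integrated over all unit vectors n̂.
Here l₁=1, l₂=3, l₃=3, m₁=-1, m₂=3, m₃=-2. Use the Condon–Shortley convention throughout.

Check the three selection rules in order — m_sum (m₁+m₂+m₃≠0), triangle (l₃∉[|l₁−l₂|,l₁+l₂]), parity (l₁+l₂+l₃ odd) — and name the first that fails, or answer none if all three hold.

azimuthal sum: -1 + 3 − 2 = 0  ✓
2 ≤ 3 ≤ 4 (triangle on l)  ✓
L = 1 + 3 + 3 = 7 (odd)  ✗

parity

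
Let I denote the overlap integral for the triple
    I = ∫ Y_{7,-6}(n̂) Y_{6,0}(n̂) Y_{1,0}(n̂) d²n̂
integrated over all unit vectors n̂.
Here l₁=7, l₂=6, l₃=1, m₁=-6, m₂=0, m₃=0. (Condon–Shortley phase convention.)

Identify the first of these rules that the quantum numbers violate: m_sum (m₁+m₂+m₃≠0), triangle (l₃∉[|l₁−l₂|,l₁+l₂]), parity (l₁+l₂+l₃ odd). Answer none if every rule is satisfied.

m_sum

m₁+m₂+m₃ = -6 + 0 + 0 = -6  ✗
triangle: |7−6|=1 ≤ l₃=1 ≤ 7+6=13
parity: l₁+l₂+l₃ = 14 is even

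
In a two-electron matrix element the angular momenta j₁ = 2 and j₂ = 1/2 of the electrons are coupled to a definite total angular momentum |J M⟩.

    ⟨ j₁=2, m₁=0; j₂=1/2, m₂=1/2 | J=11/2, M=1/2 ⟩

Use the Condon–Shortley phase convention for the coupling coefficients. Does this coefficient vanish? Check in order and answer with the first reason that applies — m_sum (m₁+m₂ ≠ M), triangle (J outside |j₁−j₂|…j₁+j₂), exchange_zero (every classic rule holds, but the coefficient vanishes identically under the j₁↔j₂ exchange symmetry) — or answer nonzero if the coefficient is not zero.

triangle

m-sum: m₁+m₂ = 0+1/2 = 1/2, M = 1/2  ✓
triangle: need |j₁−j₂| ≤ J ≤ j₁+j₂, i.e. J ∈ [3/2, 5/2]; J = 11/2 is outside ✗ ⇒ coefficient is 0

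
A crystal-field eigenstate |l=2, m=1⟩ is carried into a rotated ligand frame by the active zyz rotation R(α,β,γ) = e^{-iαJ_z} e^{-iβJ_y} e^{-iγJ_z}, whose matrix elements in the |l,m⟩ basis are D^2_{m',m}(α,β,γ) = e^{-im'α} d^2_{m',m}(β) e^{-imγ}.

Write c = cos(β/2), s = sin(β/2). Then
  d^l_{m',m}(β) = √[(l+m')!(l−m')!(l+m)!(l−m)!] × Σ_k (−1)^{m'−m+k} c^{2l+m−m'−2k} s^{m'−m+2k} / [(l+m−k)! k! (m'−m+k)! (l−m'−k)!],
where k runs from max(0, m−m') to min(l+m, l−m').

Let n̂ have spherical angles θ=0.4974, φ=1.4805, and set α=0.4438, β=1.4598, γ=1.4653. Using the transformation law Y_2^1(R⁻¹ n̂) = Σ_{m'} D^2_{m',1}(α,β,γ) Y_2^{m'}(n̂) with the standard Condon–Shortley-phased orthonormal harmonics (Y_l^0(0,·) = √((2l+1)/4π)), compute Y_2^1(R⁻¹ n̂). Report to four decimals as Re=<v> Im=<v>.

Re=-0.0836 Im=-0.2316

Need the full column D^2_{m',1} for m'=−2..2 at α=0.4438, β=1.4598, γ=1.4653.
cos(β/2)=0.745241, sin(β/2)=0.666795
d^2_{-2,1}: single k=3 term ⇒ +0.441880;  D = +0.370172-0.241310i
d^2_{-1,1}: k∈[2..3] ⇒ +0.740798 -0.197683 = +0.543115;  D = +0.283553-0.463218i
d^2_{0,1}: k∈[1..2] ⇒ +0.676018 -0.541190 = +0.134828;  D = +0.014198-0.134079i
d^2_{1,1}: k∈[0..1] ⇒ +0.308452 -0.740798 = -0.432346;  D = +0.143490+0.407840i
d^2_{2,1}: single k=0 term ⇒ -0.551967;  D = +0.389011+0.391583i
Y_2^{m'}(θ=0.4974,φ=1.4805) and Σ D·Y over m':
  (+0.3702-0.2413i)·(-0.0865-0.0158i)  (+0.2836-0.4632i)·(+0.0292-0.3226i)  (+0.0142-0.1341i)·(+0.4154+0.0000i)  (+0.1435+0.4078i)·(-0.0292-0.3226i)  (+0.3890+0.3916i)·(-0.0865+0.0158i)
Y_2^1(R⁻¹ n̂) = -0.083552-0.231617i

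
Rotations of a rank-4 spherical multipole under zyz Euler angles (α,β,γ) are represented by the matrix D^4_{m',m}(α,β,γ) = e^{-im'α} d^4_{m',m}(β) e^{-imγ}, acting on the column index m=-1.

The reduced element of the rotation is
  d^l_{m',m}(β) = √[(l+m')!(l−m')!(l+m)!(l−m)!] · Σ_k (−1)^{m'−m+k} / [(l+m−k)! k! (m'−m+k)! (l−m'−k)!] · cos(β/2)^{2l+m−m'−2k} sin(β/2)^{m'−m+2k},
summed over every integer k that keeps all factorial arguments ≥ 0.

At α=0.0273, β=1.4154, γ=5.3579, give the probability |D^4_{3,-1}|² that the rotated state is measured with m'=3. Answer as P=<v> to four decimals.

P=0.1951

First d^4_{3,-1}(β=1.4154), then the phase factors e^{-i(3)α} and e^{-i(-1)γ}:
c=cos(1.415400/2)=0.759859, s=sin(1.415400/2)=0.650088; N=√[5040·1·6·120]=1904.940944
The bounds max(0,m−m')=0 and min(l+m,l−m')=1 give 2 terms
  k=0: (−1)^4·1904.9409/(144)·0.7599^4·0.6501^4 = +0.787661
  k=1: (−1)^5·1904.9409/(240)·0.7599^2·0.6501^6 = -0.345914
d^4_{3,-1}(1.4154) = +0.787661 -0.345914 = +0.441747
|D^4_{3,-1}|² = |d^4_{3,-1}(β)|² = (+0.441747)² = 0.195140 (the z-rotation phases have unit modulus)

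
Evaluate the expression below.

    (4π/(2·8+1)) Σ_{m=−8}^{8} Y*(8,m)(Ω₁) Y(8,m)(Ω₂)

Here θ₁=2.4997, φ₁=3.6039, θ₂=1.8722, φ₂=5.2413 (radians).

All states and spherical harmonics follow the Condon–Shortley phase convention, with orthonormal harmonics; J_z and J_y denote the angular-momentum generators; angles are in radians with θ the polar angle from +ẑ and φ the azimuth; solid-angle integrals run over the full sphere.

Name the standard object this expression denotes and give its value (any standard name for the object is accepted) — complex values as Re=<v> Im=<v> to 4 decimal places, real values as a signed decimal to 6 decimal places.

This sum is the spherical-harmonic addition theorem: it equals the Legendre polynomial P_l(cos γ) of the angle γ between the two directions.
Term-by-term m-sum for l=8 (normalisation 4π/17 = 0.739198):
  m=-8: (-0.00722 - 0.00450j) × (-0.16491 + 0.31592j) = 0.00261 - 0.00154j  (running Σ = 0.00261 - 0.00154j)
  m=-7: (-0.04533 - 0.00430j) × (-0.23569 - 0.37528j) = 0.00907 + 0.01803j  (running Σ = 0.01168 + 0.01649j)
  m=-6: (-0.13951 + 0.05375j) × (0.09183 - 0.00293j) = -0.01265 + 0.00534j  (running Σ = -0.00097 + 0.02183j)
  m=-5: (-0.22394 + 0.24489j) × (0.15337 - 0.28273j) = 0.03489 + 0.10087j  (running Σ = 0.03392 + 0.12270j)
  m=-4: (-0.13228 + 0.46275j) × (0.11466 + 0.18920j) = -0.10272 + 0.02803j  (running Σ = -0.06880 + 0.15074j)
  m=-3: (0.06510 + 0.35006j) × (0.22838 - 0.00364j) = 0.01614 + 0.07971j  (running Σ = -0.05266 + 0.23044j)
  m=-2: (-0.06449 - 0.08550j) × (-0.12926 + 0.22948j) = 0.02796 - 0.00375j  (running Σ = -0.02470 + 0.22670j)
  m=-1: (-0.37075 - 0.18475j) × (0.09216 + 0.15768j) = -0.00504 - 0.07549j  (running Σ = -0.02973 + 0.15121j)
  m=0: (-0.02502 + 0.00000j) × (-0.27308 + 0.00000j) = 0.00683 + 0.00000j  (running Σ = -0.02290 + 0.15121j)
  m=1: (0.37075 - 0.18475j) × (-0.09216 + 0.15768j) = -0.00504 + 0.07549j  (running Σ = -0.02794 + 0.22670j)
  m=2: (-0.06449 + 0.08550j) × (-0.12926 - 0.22948j) = 0.02796 + 0.00375j  (running Σ = 0.00002 + 0.23044j)
  m=3: (-0.06510 + 0.35006j) × (-0.22838 - 0.00364j) = 0.01614 - 0.07971j  (running Σ = 0.01616 + 0.15074j)
  m=4: (-0.13228 - 0.46275j) × (0.11466 - 0.18920j) = -0.10272 - 0.02803j  (running Σ = -0.08656 + 0.12270j)
  m=5: (0.22394 + 0.24489j) × (-0.15337 - 0.28273j) = 0.03489 - 0.10087j  (running Σ = -0.05167 + 0.02183j)
  m=6: (-0.13951 - 0.05375j) × (0.09183 + 0.00293j) = -0.01265 - 0.00534j  (running Σ = -0.06432 + 0.01649j)
  m=7: (0.04533 - 0.00430j) × (0.23569 - 0.37528j) = 0.00907 - 0.01803j  (running Σ = -0.05525 - 0.00154j)
  m=8: (-0.00722 + 0.00450j) × (-0.16491 - 0.31592j) = 0.00261 + 0.00154j  (running Σ = -0.05264 + 0.00000j)
Accumulated sum -0.05264 + 0.00000j; after 4π/(2l+1) scaling, -0.03891 + 0.00000j ⇒ P_8 = -0.038908

Legendre polynomial (addition theorem), -0.038908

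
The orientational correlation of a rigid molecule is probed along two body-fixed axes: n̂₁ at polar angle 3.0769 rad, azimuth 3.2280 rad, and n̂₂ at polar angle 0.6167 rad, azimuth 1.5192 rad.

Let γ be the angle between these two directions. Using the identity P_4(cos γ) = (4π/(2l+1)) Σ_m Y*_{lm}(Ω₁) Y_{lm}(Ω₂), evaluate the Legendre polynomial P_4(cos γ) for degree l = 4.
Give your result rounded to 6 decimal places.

Term-by-term m-sum for l=4 (normalisation 4π/9 = 1.396263):
  m=-4: (0.00001 + 0.00000j) × (0.04846 + 0.01015j) = 0.00000 + 0.00000j  (running Σ = 0.00000 + 0.00000j)
  m=-3: (0.00033 + 0.00009j) × (-0.03045 + 0.19517j) = -0.00003 + 0.00006j  (running Σ = -0.00003 + 0.00006j)
  m=-2: (0.00822 + 0.00144j) × (-0.40719 - 0.04217j) = -0.00329 - 0.00093j  (running Σ = -0.00331 - 0.00087j)
  m=-1: (0.12073 + 0.01046j) × (0.01909 - 0.36972j) = 0.00617 - 0.04444j  (running Σ = 0.00286 - 0.04531j)
  m=0: (0.82866 + 0.00000j) × (-0.15483 + 0.00000j) = -0.12830 + 0.00000j  (running Σ = -0.12544 - 0.04531j)
  m=1: (-0.12073 + 0.01046j) × (-0.01909 - 0.36972j) = 0.00617 + 0.04444j  (running Σ = -0.11927 - 0.00087j)
  m=2: (0.00822 - 0.00144j) × (-0.40719 + 0.04217j) = -0.00329 + 0.00093j  (running Σ = -0.12256 + 0.00006j)
  m=3: (-0.00033 + 0.00009j) × (0.03045 + 0.19517j) = -0.00003 - 0.00006j  (running Σ = -0.12258 + 0.00000j)
  m=4: (0.00001 - 0.00000j) × (0.04846 - 0.01015j) = 0.00000 - 0.00000j  (running Σ = -0.12258 + 0.00000j)
Σ over m = -0.12258 + 0.00000j; ×(4π/9) → -0.17116 + 0.00000j. Real part: -0.171159

-0.171159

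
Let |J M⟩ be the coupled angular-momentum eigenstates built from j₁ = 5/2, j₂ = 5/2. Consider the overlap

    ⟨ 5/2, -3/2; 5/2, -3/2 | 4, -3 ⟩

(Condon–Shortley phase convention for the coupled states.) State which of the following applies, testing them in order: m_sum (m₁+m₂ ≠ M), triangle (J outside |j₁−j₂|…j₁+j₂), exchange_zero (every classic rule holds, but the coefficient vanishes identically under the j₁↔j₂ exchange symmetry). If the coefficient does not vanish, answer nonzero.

exchange_zero

m-sum: m₁+m₂ = -3/2+(-3/2) = -3, M = -3  ✓
triangle: |j₁−j₂| = 0 ≤ J = 4 ≤ j₁+j₂ = 5  ✓
exchange: j₁=j₂ and m₁=m₂, and (−1)^(j₁+j₂−J) = (−1)^1 = −1 forces ⟨j₁m₁;j₂m₂|JM⟩ = −⟨j₂m₂;j₁m₁|JM⟩ = −⟨j₁m₁;j₂m₂|JM⟩ ⇒ the coefficient vanishes identically
Racah sum check: Σ_k collapses to 0 ⇒ CG = 0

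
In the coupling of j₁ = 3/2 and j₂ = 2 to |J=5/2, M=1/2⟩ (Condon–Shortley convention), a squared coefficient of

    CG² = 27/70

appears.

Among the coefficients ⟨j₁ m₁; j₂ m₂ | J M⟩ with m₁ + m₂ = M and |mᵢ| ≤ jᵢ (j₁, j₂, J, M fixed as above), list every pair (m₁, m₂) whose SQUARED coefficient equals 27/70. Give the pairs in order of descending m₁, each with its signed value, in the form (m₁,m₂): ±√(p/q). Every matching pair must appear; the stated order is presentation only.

(3/2,-1): +√(27/70)

Admissible pairs with m₁+m₂ = M = 1/2: (-3/2,2), (-1/2,1), (1/2,0), (3/2,-1)
  (m₁,m₂)=(3/2,-1): CG² = 27/70, CG = +√(27/70)   ← matches the target
  (m₁,m₂)=(1/2,0): CG² = 3/35, CG = +√(3/35)
  (m₁,m₂)=(-1/2,1): CG² = 5/14, CG = −√(5/14)
  (m₁,m₂)=(-3/2,2): CG² = 6/35, CG = −√(6/35)
Pairs with CG² = 27/70: (3/2,-1): +√(27/70)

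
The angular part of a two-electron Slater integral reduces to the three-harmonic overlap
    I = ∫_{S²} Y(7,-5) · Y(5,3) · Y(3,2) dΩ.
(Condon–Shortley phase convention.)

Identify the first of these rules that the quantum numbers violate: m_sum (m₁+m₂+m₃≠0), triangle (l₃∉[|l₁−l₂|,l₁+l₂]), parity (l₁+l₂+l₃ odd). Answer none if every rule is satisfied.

m₁+m₂+m₃ = -5 + 3 + 2 = 0  ✓
triangle: |7−5|=2 ≤ l₃=3 ≤ 7+5=12  ✓
parity: l₁+l₂+l₃ = 15 is odd  ✗

parity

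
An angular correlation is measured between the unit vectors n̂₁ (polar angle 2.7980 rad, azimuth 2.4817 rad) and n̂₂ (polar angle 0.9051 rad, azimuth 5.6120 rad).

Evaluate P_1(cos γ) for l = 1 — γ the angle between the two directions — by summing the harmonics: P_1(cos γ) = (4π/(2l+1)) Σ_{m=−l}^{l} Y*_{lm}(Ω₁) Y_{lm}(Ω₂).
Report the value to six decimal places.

-0.846437

Expand P_1 via completeness: Σ_{m} conj(Y_{1,m}) at Ω₁ times Y_{1,m} at Ω₂ —
  [-1]  conj(Y_{1,-1})(Ω₁) = -0.09195 + 0.07135j ; Y_{1,-1}(Ω₂) = 0.21279 + 0.16899j ; Δ = -0.03162 - 0.00036j
  [+0]  conj(Y_{1,0})(Ω₁) = -0.46004 + 0.00000j ; Y_{1,0}(Ω₂) = 0.30176 + 0.00000j ; Δ = -0.13882 + 0.00000j
  [+1]  conj(Y_{1,1})(Ω₁) = 0.09195 + 0.07135j ; Y_{1,1}(Ω₂) = -0.21279 + 0.16899j ; Δ = -0.03162 + 0.00036j
Accumulated sum -0.20207 + 0.00000j; after 4π/(2l+1) scaling, -0.84644 + 0.00000j ⇒ P_1 = -0.846437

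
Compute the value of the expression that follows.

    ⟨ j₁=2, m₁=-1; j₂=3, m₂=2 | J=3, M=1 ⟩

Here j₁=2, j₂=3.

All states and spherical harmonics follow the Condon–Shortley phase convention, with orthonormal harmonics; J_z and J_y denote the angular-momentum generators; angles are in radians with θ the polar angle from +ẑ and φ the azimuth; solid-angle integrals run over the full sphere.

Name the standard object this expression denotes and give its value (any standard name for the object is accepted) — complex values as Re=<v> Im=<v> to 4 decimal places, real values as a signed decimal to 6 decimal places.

This is a Clebsch–Gordan (vector-coupling) coefficient.
√[7·2!2!4!/9! · 1!3!5!1!4!2!] = √(64)
  +(−1)^1/∏(1,1,2,4,0,0)! = -1/48  (running -1/48)
  +(−1)^2/∏(2,0,1,3,1,1)! = 1/12  (running 1/16)
⟨..|..⟩ = √(64)·(1/16) = +0.500000

Clebsch–Gordan coefficient, +√(1/4) ≈ +0.500000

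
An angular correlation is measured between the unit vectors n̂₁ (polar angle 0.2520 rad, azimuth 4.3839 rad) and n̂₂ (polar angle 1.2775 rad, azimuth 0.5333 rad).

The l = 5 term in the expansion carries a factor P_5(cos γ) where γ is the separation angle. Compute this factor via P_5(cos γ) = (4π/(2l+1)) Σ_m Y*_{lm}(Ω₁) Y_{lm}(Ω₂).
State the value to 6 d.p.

Summing Y*_{l m}(θ₁,φ₁)·Y_{l m}(θ₂,φ₂) over m ∈ [−5, 5]; prefactor 4π/(2·5+1) = 1.142397:
  m=-5: (-0.000446, 0.000032) × (-0.331816, -0.170683) = (0.000154, 0.000066)  (running Σ = (0.000154, 0.000066))
  m=-4: (0.001396, -0.005314) × (-0.190019, -0.301472) = (-0.001867, 0.000589)  (running Σ = (-0.001714, 0.000654))
  m=-3: (0.033259, 0.022044) × (0.002188, 0.075155) = (-0.001584, 0.002548)  (running Σ = (-0.003298, 0.003202))
  m=-2: (-0.146526, 0.113011) × (-0.162529, 0.294563) = (-0.009474, -0.061529)  (running Σ = (-0.012772, -0.058326))
  m=-1: (-0.163352, -0.479266) × (-0.006196, 0.003658) = (0.002765, 0.002372)  (running Σ = (-0.010007, -0.055955))
  m=0: (0.539320, -0.000000) × (0.324226, 0.000000) = (0.174861, 0.000000)  (running Σ = (0.164855, -0.055955))
  m=1: (0.163352, -0.479266) × (0.006196, 0.003658) = (0.002765, -0.002372)  (running Σ = (0.167620, -0.058326))
  m=2: (-0.146526, -0.113011) × (-0.162529, -0.294563) = (-0.009474, 0.061529)  (running Σ = (0.158145, 0.003202))
  m=3: (-0.033259, 0.022044) × (-0.002188, 0.075155) = (-0.001584, -0.002548)  (running Σ = (0.156561, 0.000654))
  m=4: (0.001396, 0.005314) × (-0.190019, 0.301472) = (-0.001867, -0.000589)  (running Σ = (0.154694, 0.000066))
  m=5: (0.000446, 0.000032) × (0.331816, -0.170683) = (0.000154, -0.000066)  (running Σ = (0.154848, -0.000000))
Total Σ_m = (0.154848, -0.000000). Multiply by 1.142397: (0.176898, -0.000000). P_5(cos γ) = 0.176898

0.176898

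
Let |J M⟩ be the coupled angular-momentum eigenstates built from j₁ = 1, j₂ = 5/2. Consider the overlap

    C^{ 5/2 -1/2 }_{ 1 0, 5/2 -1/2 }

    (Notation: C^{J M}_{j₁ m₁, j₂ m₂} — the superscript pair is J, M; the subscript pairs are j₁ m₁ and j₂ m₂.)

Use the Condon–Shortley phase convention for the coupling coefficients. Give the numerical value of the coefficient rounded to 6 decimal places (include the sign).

+√(1/35) ≈ +0.169031

√[6·1!1!4!/7! · 1!1!2!3!2!3!] = √(144/35)
  +(−1)^0/∏(0,1,1,2,0,2)! = 1/4  (running 1/4)
  +(−1)^1/∏(1,0,0,1,1,3)! = -1/6  (running 1/12)
⟨..|..⟩ = √(144/35)·(1/12) = +0.169031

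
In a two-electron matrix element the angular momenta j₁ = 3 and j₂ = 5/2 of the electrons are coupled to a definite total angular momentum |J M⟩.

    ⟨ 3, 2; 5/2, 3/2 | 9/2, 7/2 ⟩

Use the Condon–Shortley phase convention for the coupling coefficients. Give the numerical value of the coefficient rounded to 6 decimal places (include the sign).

+0.100504  (= +√(1/99))

triangle: 1!×5!×4!/11! = 2880/39916800
(j±m)!: 5!×1!×4!×1!×8!×1! = 116121600
prefactor² = (2J+1)×Δ×N² = 921600/11
  k=0: +1/(0!×1!×1!×4!×4!×0!) = 1/576
  k=1: −1/(1!×0!×0!×3!×5!×1!) = -1/720
Σ = 1/2880  ⇒  CG² = 921600/11×(1/2880)² = 1/99
CG = +√(1/99) = +0.100504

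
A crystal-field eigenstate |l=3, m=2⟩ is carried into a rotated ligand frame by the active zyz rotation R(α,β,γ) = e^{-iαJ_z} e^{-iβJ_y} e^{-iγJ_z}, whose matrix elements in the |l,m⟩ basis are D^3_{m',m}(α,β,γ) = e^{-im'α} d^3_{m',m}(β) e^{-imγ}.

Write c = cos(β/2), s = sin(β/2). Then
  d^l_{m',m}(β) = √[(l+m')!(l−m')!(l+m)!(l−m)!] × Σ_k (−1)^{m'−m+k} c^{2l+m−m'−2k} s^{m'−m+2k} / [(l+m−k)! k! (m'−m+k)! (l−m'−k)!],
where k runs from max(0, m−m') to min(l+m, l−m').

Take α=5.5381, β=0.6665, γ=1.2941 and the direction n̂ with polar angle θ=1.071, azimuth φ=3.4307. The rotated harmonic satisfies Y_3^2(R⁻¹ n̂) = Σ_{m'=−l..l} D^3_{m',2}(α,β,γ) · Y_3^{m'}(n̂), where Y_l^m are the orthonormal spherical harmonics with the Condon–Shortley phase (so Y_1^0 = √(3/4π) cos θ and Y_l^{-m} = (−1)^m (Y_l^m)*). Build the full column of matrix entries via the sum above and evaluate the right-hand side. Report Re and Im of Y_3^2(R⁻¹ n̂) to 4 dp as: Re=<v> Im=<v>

Need the full column D^3_{m',2} for m'=−3..3 at α=5.5381, β=0.6665, γ=1.2941.
cos(β/2)=0.944984, sin(β/2)=0.327116
d^3_{-3,2}: single k=5 term ⇒ +0.008670;  D = +0.000961+0.008616i
d^3_{-2,2}: k∈[4..5] ⇒ +0.051124 -0.001225 = +0.049899;  D = -0.029559+0.040201i
d^3_{-1,2}: k∈[3..4] ⇒ +0.186814 -0.011193 = +0.175621;  D = -0.172404+0.033459i
d^3_{0,2}: k∈[2..3] ⇒ +0.467372 -0.056004 = +0.411368;  D = -0.349970-0.216205i
d^3_{1,2}: k∈[1..2] ⇒ +0.779515 -0.186814 = +0.592701;  D = -0.159416-0.570860i
d^3_{2,2}: k∈[0..1] ⇒ +0.712110 -0.426650 = +0.285460;  D = +0.129985-0.254149i
d^3_{3,2}: single k=0 term ⇒ -0.603810;  D = -0.566590+0.208714i
Y_3^{m'}(θ=1.071,φ=3.4307) and Σ D·Y over m':
  (+0.0010+0.0086i)·(-0.1825+0.2151i)  (-0.0296+0.0402i)·(+0.3160-0.2062i)  (-0.1724+0.0335i)·(-0.0403+0.0120i)  (-0.3500-0.2162i)·(-0.3311+0.0000i)  (-0.1594-0.5709i)·(+0.0403+0.0120i)  (+0.1300-0.2541i)·(+0.3160+0.2062i)  (-0.5666+0.2087i)·(+0.1825+0.2151i)
Y_3^2(R⁻¹ n̂) = +0.064977-0.076630i

Re=0.0650 Im=-0.0766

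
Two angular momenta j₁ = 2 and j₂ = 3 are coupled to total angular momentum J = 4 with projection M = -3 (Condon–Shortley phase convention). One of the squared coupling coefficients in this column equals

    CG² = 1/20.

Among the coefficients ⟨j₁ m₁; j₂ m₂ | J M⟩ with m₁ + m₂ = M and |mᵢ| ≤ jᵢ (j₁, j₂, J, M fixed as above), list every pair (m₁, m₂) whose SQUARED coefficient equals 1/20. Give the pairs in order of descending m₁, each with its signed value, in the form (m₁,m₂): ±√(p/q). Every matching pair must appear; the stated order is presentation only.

(-1,-2): +√(1/20)

Admissible pairs with m₁+m₂ = M = -3: (-2,-1), (-1,-2), (0,-3)
  (m₁,m₂)=(0,-3): CG² = 9/20, CG = +√(9/20)
  (m₁,m₂)=(-1,-2): CG² = 1/20, CG = +√(1/20)   ← matches the target
  (m₁,m₂)=(-2,-1): CG² = 1/2, CG = −√(1/2)
Pairs with CG² = 1/20: (-1,-2): +√(1/20)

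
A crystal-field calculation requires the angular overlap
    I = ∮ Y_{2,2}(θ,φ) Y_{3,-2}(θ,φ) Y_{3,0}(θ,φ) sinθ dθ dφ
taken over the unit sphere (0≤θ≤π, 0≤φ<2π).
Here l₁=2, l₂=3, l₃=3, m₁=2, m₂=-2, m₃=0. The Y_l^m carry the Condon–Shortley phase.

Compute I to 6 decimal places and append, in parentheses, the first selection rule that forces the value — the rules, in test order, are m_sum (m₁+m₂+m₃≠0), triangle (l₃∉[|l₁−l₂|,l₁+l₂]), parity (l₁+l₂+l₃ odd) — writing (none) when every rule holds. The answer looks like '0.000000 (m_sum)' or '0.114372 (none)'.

-0.188063 (none)

Checks pass: Σm=0; 8 even; l₃=3∈[1,5].
(2·2+1)(2·3+1)(2·3+1) = 245
Δ: 2! 2! 4! / 9! → 1/3780
sum: t=0:+1/24 t=1:−1/4 t=2:+1/24 = -1/6
3j²(2 3 3; 0 0 0) = Δ·Π!·Σ² = 4/105  (sign +1)
sum: t=0:+1/24 = 1/24
3j²(2 3 3; 2 -2 0) = Δ·Π!·Σ² = 1/21  (sign -1)
combine: 4πI² = 245·4/105·1/21 = 4/9
take √, sign -1: I = -0.18806319
No selection rule forces the value: the integral is nonzero (none).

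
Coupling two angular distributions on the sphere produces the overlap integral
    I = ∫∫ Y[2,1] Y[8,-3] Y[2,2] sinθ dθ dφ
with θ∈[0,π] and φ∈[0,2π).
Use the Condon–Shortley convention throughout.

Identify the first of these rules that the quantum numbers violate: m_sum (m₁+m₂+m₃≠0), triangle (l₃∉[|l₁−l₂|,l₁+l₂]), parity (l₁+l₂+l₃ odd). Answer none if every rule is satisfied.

Σmᵢ = 0  ✓
l₃∈[|l₁−l₂|,l₁+l₂]=[6,10] required, l₃=2 fails  ✗
Σlᵢ = 12 ⇒ even

triangle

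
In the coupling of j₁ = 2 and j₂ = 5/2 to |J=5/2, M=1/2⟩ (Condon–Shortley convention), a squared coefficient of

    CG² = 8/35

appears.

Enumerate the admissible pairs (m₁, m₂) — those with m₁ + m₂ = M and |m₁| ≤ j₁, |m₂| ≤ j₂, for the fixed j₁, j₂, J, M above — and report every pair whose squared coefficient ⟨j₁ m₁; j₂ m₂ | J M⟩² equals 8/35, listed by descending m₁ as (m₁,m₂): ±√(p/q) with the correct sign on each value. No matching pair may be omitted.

Admissible pairs with m₁+m₂ = M = 1/2: (-2,5/2), (-1,3/2), (0,1/2), (1,-1/2), (2,-3/2)
  (m₁,m₂)=(2,-3/2): CG² = 27/70, CG = +√(27/70)
  (m₁,m₂)=(1,-1/2): CG² = 0/1, CG = 0
  (m₁,m₂)=(0,1/2): CG² = 8/35, CG = −√(8/35)   ← matches the target
  (m₁,m₂)=(-1,3/2): CG² = 6/35, CG = +√(6/35)
  (m₁,m₂)=(-2,5/2): CG² = 3/14, CG = +√(3/14)
Pairs with CG² = 8/35: (0,1/2): −√(8/35)

(0,1/2): −√(8/35)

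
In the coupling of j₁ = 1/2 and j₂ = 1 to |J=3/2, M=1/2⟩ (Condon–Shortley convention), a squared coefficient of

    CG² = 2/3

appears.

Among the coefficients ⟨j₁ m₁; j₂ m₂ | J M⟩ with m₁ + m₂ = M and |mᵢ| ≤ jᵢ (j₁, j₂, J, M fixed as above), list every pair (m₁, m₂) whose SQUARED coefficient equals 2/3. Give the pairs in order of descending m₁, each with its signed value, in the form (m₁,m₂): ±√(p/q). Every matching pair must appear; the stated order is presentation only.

Admissible pairs with m₁+m₂ = M = 1/2: (-1/2,1), (1/2,0)
  (m₁,m₂)=(1/2,0): CG² = 2/3, CG = +√(2/3)   ← matches the target
  (m₁,m₂)=(-1/2,1): CG² = 1/3, CG = +√(1/3)
Pairs with CG² = 2/3: (1/2,0): +√(2/3)

(1/2,0): +√(2/3)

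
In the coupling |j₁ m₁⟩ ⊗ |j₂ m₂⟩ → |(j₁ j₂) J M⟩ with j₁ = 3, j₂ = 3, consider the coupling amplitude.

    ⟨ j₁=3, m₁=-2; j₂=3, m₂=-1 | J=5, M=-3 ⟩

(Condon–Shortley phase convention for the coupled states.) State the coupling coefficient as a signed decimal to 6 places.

√[11·1!5!5!/12! · 1!5!2!4!2!8!] = √(153600)
  +(−1)^0/∏(0,1,5,2,0,3)! = 1/1440  (running 1/1440)
  +(−1)^1/∏(1,0,4,1,1,4)! = -1/576  (running -1/960)
⟨..|..⟩ = √(153600)·(-1/960) = -0.408248

-0.408248  (= −√(1/6))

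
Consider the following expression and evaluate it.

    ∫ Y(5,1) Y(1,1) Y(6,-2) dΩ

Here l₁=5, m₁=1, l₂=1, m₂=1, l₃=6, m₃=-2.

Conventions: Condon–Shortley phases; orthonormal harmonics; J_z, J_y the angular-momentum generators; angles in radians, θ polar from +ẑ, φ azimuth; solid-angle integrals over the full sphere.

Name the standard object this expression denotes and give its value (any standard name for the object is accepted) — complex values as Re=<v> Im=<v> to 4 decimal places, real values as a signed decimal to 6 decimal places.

This is a Gaunt coefficient — the integral of a triple product of spherical harmonics over the sphere.
m-sum 0 ✓  L=12 even ✓  4≤6≤6 ✓
Π(2lᵢ+1) = 11×3×13 = 429
triangle coeff Δ(5,1,6) = 1/858
Σ_t [0,0]: t=0:+1/14400 = 1/14400
(3j)²=6/143 [(5 1 6; 0 0 0)], sign=+1
Σ_t [0,0]: t=0:+1/34560 = 1/34560
(3j)²=14/429 [(5 1 6; 1 1 -2)], sign=+1
⇒ 4πI² = 84/143
I = (+1)√(84/143/(4π)) = 0.21620548

Gaunt coefficient, +0.216205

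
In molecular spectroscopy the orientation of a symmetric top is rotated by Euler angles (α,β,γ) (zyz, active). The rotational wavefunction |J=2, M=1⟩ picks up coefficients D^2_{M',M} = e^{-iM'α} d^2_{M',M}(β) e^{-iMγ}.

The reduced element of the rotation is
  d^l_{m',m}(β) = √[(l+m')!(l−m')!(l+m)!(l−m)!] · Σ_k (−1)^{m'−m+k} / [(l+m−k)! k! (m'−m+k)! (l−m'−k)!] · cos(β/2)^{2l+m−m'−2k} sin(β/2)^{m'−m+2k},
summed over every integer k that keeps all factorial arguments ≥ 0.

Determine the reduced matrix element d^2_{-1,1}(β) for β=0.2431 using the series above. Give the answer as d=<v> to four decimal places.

d=0.0432

d^2_{-1,1}(β=0.2431) via the finite sum:
c=cos(0.243100/2)=0.992622, s=sin(0.243100/2)=0.121251; N=√[1·6·6·1]=6.000000
k∈{2,3} keeps every argument non-negative
  k=2: (−1)^0·6.0000/(2)·0.9926^2·0.1213^2 = +0.043457
  k=3: (−1)^1·6.0000/(6)·0.9926^0·0.1213^4 = -0.000216
d^2_{-1,1}(0.2431) = +0.043457 -0.000216 = +0.043241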